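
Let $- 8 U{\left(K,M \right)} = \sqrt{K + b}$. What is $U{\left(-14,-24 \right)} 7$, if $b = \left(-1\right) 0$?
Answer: $- \frac{7 i \sqrt{14}}{8} \approx - 3.2739 i$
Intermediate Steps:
$b = 0$
$U{\left(K,M \right)} = - \frac{\sqrt{K}}{8}$ ($U{\left(K,M \right)} = - \frac{\sqrt{K + 0}}{8} = - \frac{\sqrt{K}}{8}$)
$U{\left(-14,-24 \right)} 7 = - \frac{\sqrt{-14}}{8} \cdot 7 = - \frac{i \sqrt{14}}{8} \cdot 7 = - \frac{7 i \sqrt{14}}{8}$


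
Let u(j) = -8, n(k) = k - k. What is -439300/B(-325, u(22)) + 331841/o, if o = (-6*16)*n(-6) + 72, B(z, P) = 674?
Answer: 96015617/24264 ≈ 3957.1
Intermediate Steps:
n(k) = 0
o = 72 (o = -6*16*0 + 72 = -96*0 + 72 = 0 + 72 = 72)
-439300/B(-325, u(22)) + 331841/o = -439300/674 + 331841/72 = -439300*1/674 + 331841*(1/72) = -219650/337 + 331841/72 = 96015617/24264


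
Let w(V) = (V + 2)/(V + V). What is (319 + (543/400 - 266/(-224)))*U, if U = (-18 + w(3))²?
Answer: 682254181/7200 ≈ 94758.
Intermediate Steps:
w(V) = (2 + V)/(2*V) (w(V) = (2 + V)/((2*V)) = (2 + V)*(1/(2*V)) = (2 + V)/(2*V))
U = 10609/36 (U = (-18 + (½)*(2 + 3)/3)² = (-18 + (½)*(⅓)*5)² = (-18 + ⅚)² = (-103/6)² = 10609/36 ≈ 294.69)
(319 + (543/400 - 266/(-224)))*U = (319 + (543/400 - 266/(-224)))*(10609/36) = (319 + (543*(1/400) - 266*(-1/224)))*(10609/36) = (319 + (543/400 + 19/16))*(10609/36) = (319 + 509/200)*(10609/36) = (64309/200)*(10609/36) = 682254181/7200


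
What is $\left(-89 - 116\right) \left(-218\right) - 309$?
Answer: $44381$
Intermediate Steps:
$\left(-89 - 116\right) \left(-218\right) - 309 = \left(-205\right) \left(-218\right) - 309 = 44690 - 309 = 44381$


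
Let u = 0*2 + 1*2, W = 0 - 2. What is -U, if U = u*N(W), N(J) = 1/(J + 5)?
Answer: -⅔ ≈ -0.66667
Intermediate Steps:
W = -2
N(J) = 1/(5 + J)
u = 2 (u = 0 + 2 = 2)
U = ⅔ (U = 2/(5 - 2) = 2/3 = 2*(⅓) = ⅔ ≈ 0.66667)
-U = -1*⅔ = -⅔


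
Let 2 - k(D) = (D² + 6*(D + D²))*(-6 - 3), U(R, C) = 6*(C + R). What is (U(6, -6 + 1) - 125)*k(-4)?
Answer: -94486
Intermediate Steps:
U(R, C) = 6*C + 6*R
k(D) = 2 + 54*D + 63*D² (k(D) = 2 - (D² + 6*(D + D²))*(-6 - 3) = 2 - (D² + (6*D + 6*D²))*(-9) = 2 - (6*D + 7*D²)*(-9) = 2 - (-63*D² - 54*D) = 2 + (54*D + 63*D²) = 2 + 54*D + 63*D²)
(U(6, -6 + 1) - 125)*k(-4) = ((6*(-6 + 1) + 6*6) - 125)*(2 + 54*(-4) + 63*(-4)²) = ((6*(-5) + 36) - 125)*(2 - 216 + 63*16) = ((-30 + 36) - 125)*(2 - 216 + 1008) = (6 - 125)*794 = -119*794 = -94486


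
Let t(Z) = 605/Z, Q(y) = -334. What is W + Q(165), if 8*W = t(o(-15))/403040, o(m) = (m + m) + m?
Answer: -881118731/2638080 ≈ -334.00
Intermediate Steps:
o(m) = 3*m (o(m) = 2*m + m = 3*m)
W = -11/2638080 (W = ((605/((3*(-15))))/403040)/8 = ((605/(-45))*(1/403040))/8 = ((605*(-1/45))*(1/403040))/8 = (-121/9*1/403040)/8 = (1/8)*(-11/329760) = -11/2638080 ≈ -4.1697e-6)
W + Q(165) = -11/2638080 - 334 = -881118731/2638080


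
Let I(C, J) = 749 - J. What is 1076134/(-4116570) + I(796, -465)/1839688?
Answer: -493688322553/1893301107540 ≈ -0.26076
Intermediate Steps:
1076134/(-4116570) + I(796, -465)/1839688 = 1076134/(-4116570) + (749 - 1*(-465))/1839688 = 1076134*(-1/4116570) + (749 + 465)*(1/1839688) = -538067/2058285 + 1214*(1/1839688) = -538067/2058285 + 607/919844 = -493688322553/1893301107540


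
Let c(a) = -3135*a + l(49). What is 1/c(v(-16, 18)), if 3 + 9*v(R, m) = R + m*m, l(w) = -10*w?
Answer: -3/320195 ≈ -9.3693e-6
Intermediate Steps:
v(R, m) = -1/3 + R/9 + m**2/9 (v(R, m) = -1/3 + (R + m*m)/9 = -1/3 + (R + m**2)/9 = -1/3 + (R/9 + m**2/9) = -1/3 + R/9 + m**2/9)
c(a) = -490 - 3135*a (c(a) = -3135*a - 10*49 = -3135*a - 490 = -490 - 3135*a)
1/c(v(-16, 18)) = 1/(-490 - 3135*(-1/3 + (1/9)*(-16) + (1/9)*18**2)) = 1/(-490 - 3135*(-1/3 - 16/9 + (1/9)*324)) = 1/(-490 - 3135*(-1/3 - 16/9 + 36)) = 1/(-490 - 3135*305/9) = 1/(-490 - 318725/3) = 1/(-320195/3) = -3/320195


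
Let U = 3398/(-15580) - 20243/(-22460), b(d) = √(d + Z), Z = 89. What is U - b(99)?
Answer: 11953343/17496340 - 2*√47 ≈ -13.028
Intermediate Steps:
b(d) = √(89 + d) (b(d) = √(d + 89) = √(89 + d))
U = 11953343/17496340 (U = 3398*(-1/15580) - 20243*(-1/22460) = -1699/7790 + 20243/22460 = 11953343/17496340 ≈ 0.68319)
U - b(99) = 11953343/17496340 - √(89 + 99) = 11953343/17496340 - √188 = 11953343/17496340 - 2*√47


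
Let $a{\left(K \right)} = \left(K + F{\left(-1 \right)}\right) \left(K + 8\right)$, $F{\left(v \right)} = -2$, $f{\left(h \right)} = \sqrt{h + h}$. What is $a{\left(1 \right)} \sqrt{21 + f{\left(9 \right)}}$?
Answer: $- 9 \sqrt{21 + 3 \sqrt{2}} \approx -45.218$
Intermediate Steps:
$f{\left(h \right)} = \sqrt{2} \sqrt{h}$ ($f{\left(h \right)} = \sqrt{2 h} = \sqrt{2} \sqrt{h}$)
$a{\left(K \right)} = \left(-2 + K\right) \left(8 + K\right)$ ($a{\left(K \right)} = \left(K - 2\right) \left(K + 8\right) = \left(-2 + K\right) \left(8 + K\right)$)
$a{\left(1 \right)} \sqrt{21 + f{\left(9 \right)}} = \left(-16 + 1^{2} + 6 \cdot 1\right) \sqrt{21 + \sqrt{2} \sqrt{9}} = \left(-16 + 1 + 6\right) \sqrt{21 + \sqrt{2} \cdot 3} = - 9 \sqrt{21 + 3 \sqrt{2}}$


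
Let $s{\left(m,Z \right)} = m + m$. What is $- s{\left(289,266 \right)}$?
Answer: $-578$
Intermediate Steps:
$s{\left(m,Z \right)} = 2 m$
$- s{\left(289,266 \right)} = - 2 \cdot 289 = \left(-1\right) 578 = -578$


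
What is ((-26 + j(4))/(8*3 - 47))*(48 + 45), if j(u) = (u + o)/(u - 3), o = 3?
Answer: 1767/23 ≈ 76.826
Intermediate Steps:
j(u) = (3 + u)/(-3 + u) (j(u) = (u + 3)/(u - 3) = (3 + u)/(-3 + u))
((-26 + j(4))/(8*3 - 47))*(48 + 45) = ((-26 + (3 + 4)/(-3 + 4))/(8*3 - 47))*(48 + 45) = ((-26 + 7/1)/(24 - 47))*93 = ((-26 + 1*7)/(-23))*93 = ((-26 + 7)*(-1/23))*93 = -19*(-1/23)*93 = (19/23)*93 = 1767/23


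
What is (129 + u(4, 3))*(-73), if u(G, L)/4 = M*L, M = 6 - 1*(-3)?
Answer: -17301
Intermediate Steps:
M = 9 (M = 6 + 3 = 9)
u(G, L) = 36*L (u(G, L) = 4*(9*L) = 36*L)
(129 + u(4, 3))*(-73) = (129 + 36*3)*(-73) = (129 + 108)*(-73) = 237*(-73) = -17301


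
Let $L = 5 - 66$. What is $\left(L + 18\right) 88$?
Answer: $-3784$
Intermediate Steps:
$L = -61$
$\left(L + 18\right) 88 = \left(-61 + 18\right) 88 = \left(-43\right) 88 = -3784$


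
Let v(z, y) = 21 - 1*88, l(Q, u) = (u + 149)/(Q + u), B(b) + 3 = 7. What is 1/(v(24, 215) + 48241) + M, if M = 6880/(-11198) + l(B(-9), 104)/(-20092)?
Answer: -59942460079279/97548107990256 ≈ -0.61449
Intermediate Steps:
B(b) = 4 (B(b) = -3 + 7 = 4)
l(Q, u) = (149 + u)/(Q + u)
v(z, y) = -67 (v(z, y) = 21 - 88 = -67)
M = -7465996387/12149471664 (M = 6880/(-11198) + ((149 + 104)/(4 + 104))/(-20092) = 6880*(-1/11198) + (253/108)*(-1/20092) = -3440/5599 + ((1/108)*253)*(-1/20092) = -3440/5599 + (253/108)*(-1/20092) = -3440/5599 - 253/2169936 = -7465996387/12149471664 ≈ -0.61451)
1/(v(24, 215) + 48241) + M = 1/(-67 + 48241) - 7465996387/12149471664 = 1/48174 - 7465996387/12149471664 = -59942460079279/97548107990256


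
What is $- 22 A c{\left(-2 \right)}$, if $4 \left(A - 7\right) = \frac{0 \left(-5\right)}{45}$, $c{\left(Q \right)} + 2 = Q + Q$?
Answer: $924$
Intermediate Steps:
$c{\left(Q \right)} = -2 + 2 Q$ ($c{\left(Q \right)} = -2 + \left(Q + Q\right) = -2 + 2 Q$)
$A = 7$ ($A = 7 + \frac{0 \left(-5\right) \frac{1}{45}}{4} = 7 + \frac{0 \cdot \frac{1}{45}}{4} = 7 + \frac{1}{4} \cdot 0 = 7 + 0 = 7$)
$- 22 A c{\left(-2 \right)} = \left(-22\right) 7 \left(-2 + 2 \left(-2\right)\right) = - 154 \left(-2 - 4\right) = \left(-154\right) \left(-6\right) = 924$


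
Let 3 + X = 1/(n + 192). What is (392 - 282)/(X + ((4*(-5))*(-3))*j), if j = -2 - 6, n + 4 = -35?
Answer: -765/3359 ≈ -0.22775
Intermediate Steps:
n = -39 (n = -4 - 35 = -39)
X = -458/153 (X = -3 + 1/(-39 + 192) = -3 + 1/153 = -458/153 ≈ -2.9935)
j = -8
(392 - 282)/(X + ((4*(-5))*(-3))*j) = (392 - 282)/(-458/153 + ((4*(-5))*(-3))*(-8)) = 110/(-458/153 - 20*(-3)*(-8)) = 110/(-458/153 + 60*(-8)) = 110/(-458/153 - 480) = 110/(-73898/153) = 110*(-153/73898) = -765/3359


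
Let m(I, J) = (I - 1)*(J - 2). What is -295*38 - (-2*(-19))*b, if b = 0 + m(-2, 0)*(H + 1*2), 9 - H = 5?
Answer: -12578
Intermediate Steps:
H = 4 (H = 9 - 1*5 = 9 - 5 = 4)
m(I, J) = (-1 + I)*(-2 + J)
b = 36 (b = 0 + (2 - 1*0 - 2*(-2) - 2*0)*(4 + 1*2) = 0 + (2 + 0 + 4 + 0)*(4 + 2) = 0 + 6*6 = 0 + 36 = 36)
-295*38 - (-2*(-19))*b = -295*38 - (-2*(-19))*36 = -11210 - 38*36 = -11210 - 1*1368 = -11210 - 1368 = -12578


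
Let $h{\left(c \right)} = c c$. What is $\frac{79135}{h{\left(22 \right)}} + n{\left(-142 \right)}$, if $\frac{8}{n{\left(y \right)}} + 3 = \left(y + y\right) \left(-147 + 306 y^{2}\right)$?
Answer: $\frac{138667509584113}{848108607324} \approx 163.5$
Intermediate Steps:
$h{\left(c \right)} = c^{2}$
$n{\left(y \right)} = \frac{8}{-3 + 2 y \left(-147 + 306 y^{2}\right)}$ ($n{\left(y \right)} = \frac{8}{-3 + \left(y + y\right) \left(-147 + 306 y^{2}\right)} = \frac{8}{-3 + 2 y \left(-147 + 306 y^{2}\right)}$)
$\frac{79135}{h{\left(22 \right)}} + n{\left(-142 \right)} = \frac{79135}{22^{2}} + \frac{8}{3 \left(-1 - -13916 + 204 \left(-142\right)^{3}\right)} = \frac{79135}{484} + \frac{8}{3 \left(-1 + 13916 + 204 \left(-2863288\right)\right)} = 79135 \cdot \frac{1}{484} + \frac{8}{3 \left(-1 + 13916 - 584110752\right)} = \frac{79135}{484} + \frac{8}{3 \left(-584096837\right)} = \frac{79135}{484} + \frac{8}{3} \left(- \frac{1}{584096837}\right) = \frac{79135}{484} - \frac{8}{1752290511} = \frac{138667509584113}{848108607324}$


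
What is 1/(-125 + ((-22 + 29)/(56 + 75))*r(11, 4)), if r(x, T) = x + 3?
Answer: -131/16277 ≈ -0.0080482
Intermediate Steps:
r(x, T) = 3 + x
1/(-125 + ((-22 + 29)/(56 + 75))*r(11, 4)) = 1/(-125 + ((-22 + 29)/(56 + 75))*(3 + 11)) = 1/(-125 + (7/131)*14) = 1/(-125 + 98/131) = 1/(-16277/131) = -131/16277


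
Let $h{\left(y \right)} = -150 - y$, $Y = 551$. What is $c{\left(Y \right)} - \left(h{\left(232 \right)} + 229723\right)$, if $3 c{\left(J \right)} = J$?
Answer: $- \frac{687472}{3} \approx -2.2916 \cdot 10^{5}$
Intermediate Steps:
$c{\left(J \right)} = \frac{J}{3}$
$c{\left(Y \right)} - \left(h{\left(232 \right)} + 229723\right) = \frac{1}{3} \cdot 551 - \left(\left(-150 - 232\right) + 229723\right) = \frac{551}{3} - \left(\left(-150 - 232\right) + 229723\right) = \frac{551}{3} - \left(-382 + 229723\right) = \frac{551}{3} - 229341 = - \frac{687472}{3}$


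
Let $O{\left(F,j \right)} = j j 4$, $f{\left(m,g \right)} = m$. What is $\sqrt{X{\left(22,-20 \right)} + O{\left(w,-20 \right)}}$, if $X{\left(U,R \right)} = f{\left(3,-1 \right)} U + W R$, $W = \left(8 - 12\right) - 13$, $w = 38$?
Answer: $\sqrt{2006} \approx 44.788$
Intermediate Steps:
$W = -17$ ($W = -4 - 13 = -17$)
$O{\left(F,j \right)} = 4 j^{2}$ ($O{\left(F,j \right)} = j^{2} \cdot 4 = 4 j^{2}$)
$X{\left(U,R \right)} = - 17 R + 3 U$ ($X{\left(U,R \right)} = 3 U - 17 R = - 17 R + 3 U$)
$\sqrt{X{\left(22,-20 \right)} + O{\left(w,-20 \right)}} = \sqrt{\left(\left(-17\right) \left(-20\right) + 3 \cdot 22\right) + 4 \left(-20\right)^{2}} = \sqrt{\left(340 + 66\right) + 4 \cdot 400} = \sqrt{406 + 1600} = \sqrt{2006}$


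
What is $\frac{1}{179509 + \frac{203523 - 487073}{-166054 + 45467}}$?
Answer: $\frac{120587}{21646735333} \approx 5.5707 \cdot 10^{-6}$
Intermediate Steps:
$\frac{1}{179509 + \frac{203523 - 487073}{-166054 + 45467}} = \frac{1}{179509 - \frac{283550}{-120587}} = \frac{1}{179509 - - \frac{283550}{120587}} = \frac{1}{179509 + \frac{283550}{120587}} = \frac{1}{\frac{21646735333}{120587}} = \frac{120587}{21646735333}$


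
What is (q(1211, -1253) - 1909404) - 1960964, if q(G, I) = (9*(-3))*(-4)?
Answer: -3870260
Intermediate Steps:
q(G, I) = 108 (q(G, I) = -27*(-4) = 108)
(q(1211, -1253) - 1909404) - 1960964 = (108 - 1909404) - 1960964 = -1909296 - 1960964 = -3870260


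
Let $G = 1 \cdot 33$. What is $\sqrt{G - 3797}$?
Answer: $2 i \sqrt{941} \approx 61.351 i$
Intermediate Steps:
$G = 33$
$\sqrt{G - 3797} = \sqrt{33 - 3797} = \sqrt{-3764} = 2 i \sqrt{941}$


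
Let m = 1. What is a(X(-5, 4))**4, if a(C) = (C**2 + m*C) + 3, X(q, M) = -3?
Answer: 6561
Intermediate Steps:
a(C) = 3 + C + C**2 (a(C) = (C**2 + 1*C) + 3 = (C**2 + C) + 3 = (C + C**2) + 3 = 3 + C + C**2)
a(X(-5, 4))**4 = (3 - 3 + (-3)**2)**4 = (3 - 3 + 9)**4 = 9**4 = 6561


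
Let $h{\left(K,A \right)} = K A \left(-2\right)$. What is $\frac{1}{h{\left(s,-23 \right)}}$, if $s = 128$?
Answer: $\frac{1}{5888} \approx 0.00016984$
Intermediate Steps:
$h{\left(K,A \right)} = - 2 A K$ ($h{\left(K,A \right)} = A K \left(-2\right) = - 2 A K$)
$\frac{1}{h{\left(s,-23 \right)}} = \frac{1}{\left(-2\right) \left(-23\right) 128} = \frac{1}{5888}$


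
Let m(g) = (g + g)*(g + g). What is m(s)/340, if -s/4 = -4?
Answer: 256/85 ≈ 3.0118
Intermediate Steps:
s = 16 (s = -4*(-4) = 16)
m(g) = 4*g² (m(g) = (2*g)*(2*g) = 4*g²)
m(s)/340 = (4*16²)/340 = (4*256)*(1/340) = 1024*(1/340) = 256/85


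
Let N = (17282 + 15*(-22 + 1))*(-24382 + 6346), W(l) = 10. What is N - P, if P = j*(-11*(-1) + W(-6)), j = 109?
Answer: -306019101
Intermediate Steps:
P = 2289 (P = 109*(-11*(-1) + 10) = 109*(11 + 10) = 109*21 = 2289)
N = -306016812 (N = (17282 + 15*(-21))*(-18036) = (17282 - 315)*(-18036) = 16967*(-18036) = -306016812)
N - P = -306016812 - 1*2289 = -306016812 - 2289 = -306019101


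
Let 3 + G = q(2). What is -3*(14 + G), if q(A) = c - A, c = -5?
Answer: -12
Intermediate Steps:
q(A) = -5 - A
G = -10 (G = -3 + (-5 - 1*2) = -3 + (-5 - 2) = -3 - 7 = -10)
-3*(14 + G) = -3*(14 - 10) = -3*4 = -12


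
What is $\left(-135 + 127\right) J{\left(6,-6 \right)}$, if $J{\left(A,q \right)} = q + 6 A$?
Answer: $-240$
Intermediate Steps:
$\left(-135 + 127\right) J{\left(6,-6 \right)} = \left(-135 + 127\right) \left(-6 + 6 \cdot 6\right) = - 8 \left(-6 + 36\right) = \left(-8\right) 30 = -240$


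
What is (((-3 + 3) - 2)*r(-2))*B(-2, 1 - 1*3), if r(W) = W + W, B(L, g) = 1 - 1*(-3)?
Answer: 32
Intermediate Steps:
B(L, g) = 4 (B(L, g) = 1 + 3 = 4)
r(W) = 2*W
(((-3 + 3) - 2)*r(-2))*B(-2, 1 - 1*3) = (((-3 + 3) - 2)*(2*(-2)))*4 = ((0 - 2)*(-4))*4 = -2*(-4)*4 = 8*4 = 32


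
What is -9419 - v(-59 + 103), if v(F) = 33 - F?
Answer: -9408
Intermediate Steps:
-9419 - v(-59 + 103) = -9419 - (33 - (-59 + 103)) = -9419 - (33 - 1*44) = -9419 - (33 - 44) = -9419 - 1*(-11) = -9419 + 11 = -9408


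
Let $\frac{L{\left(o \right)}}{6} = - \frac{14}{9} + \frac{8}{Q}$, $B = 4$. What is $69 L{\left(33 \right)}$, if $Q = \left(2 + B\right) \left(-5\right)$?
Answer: $- \frac{3772}{5} \approx -754.4$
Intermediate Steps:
$Q = -30$ ($Q = \left(2 + 4\right) \left(-5\right) = 6 \left(-5\right) = -30$)
$L{\left(o \right)} = - \frac{164}{15}$ ($L{\left(o \right)} = 6 \left(- \frac{14}{9} + \frac{8}{-30}\right) = 6 \left(\left(-14\right) \frac{1}{9} + 8 \left(- \frac{1}{30}\right)\right) = 6 \left(- \frac{14}{9} - \frac{4}{15}\right) = 6 \left(- \frac{82}{45}\right) = - \frac{164}{15}$)
$69 L{\left(33 \right)} = 69 \left(- \frac{164}{15}\right) = - \frac{3772}{5}$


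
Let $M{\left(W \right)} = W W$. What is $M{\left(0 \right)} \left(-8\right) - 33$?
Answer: $-33$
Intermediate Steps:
$M{\left(W \right)} = W^{2}$
$M{\left(0 \right)} \left(-8\right) - 33 = 0^{2} \left(-8\right) - 33 = 0 \left(-8\right) - 33 = 0 - 33 = -33$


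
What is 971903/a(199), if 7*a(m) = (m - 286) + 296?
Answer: 6803321/209 ≈ 32552.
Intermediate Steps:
a(m) = 10/7 + m/7 (a(m) = ((m - 286) + 296)/7 = ((-286 + m) + 296)/7 = (10 + m)/7 = 10/7 + m/7)
971903/a(199) = 971903/(10/7 + (1/7)*199) = 971903/(10/7 + 199/7) = 971903/(209/7) = 971903*(7/209) = 6803321/209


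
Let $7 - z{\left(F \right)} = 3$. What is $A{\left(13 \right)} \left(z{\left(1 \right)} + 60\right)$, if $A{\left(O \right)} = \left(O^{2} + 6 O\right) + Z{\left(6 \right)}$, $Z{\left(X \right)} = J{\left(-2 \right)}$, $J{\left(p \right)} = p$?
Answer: $15680$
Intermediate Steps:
$z{\left(F \right)} = 4$ ($z{\left(F \right)} = 7 - 3 = 4$)
$Z{\left(X \right)} = -2$
$A{\left(O \right)} = -2 + O^{2} + 6 O$ ($A{\left(O \right)} = \left(O^{2} + 6 O\right) - 2 = -2 + O^{2} + 6 O$)
$A{\left(13 \right)} \left(z{\left(1 \right)} + 60\right) = \left(-2 + 13^{2} + 6 \cdot 13\right) \left(4 + 60\right) = \left(-2 + 169 + 78\right) 64 = 245 \cdot 64 = 15680$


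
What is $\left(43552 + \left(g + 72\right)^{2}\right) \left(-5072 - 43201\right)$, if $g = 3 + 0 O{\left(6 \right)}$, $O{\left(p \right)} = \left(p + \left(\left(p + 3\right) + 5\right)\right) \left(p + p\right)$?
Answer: $-2373921321$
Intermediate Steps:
$O{\left(p \right)} = 2 p \left(8 + 2 p\right)$ ($O{\left(p \right)} = \left(p + \left(\left(3 + p\right) + 5\right)\right) 2 p = \left(p + \left(8 + p\right)\right) 2 p = \left(8 + 2 p\right) 2 p = 2 p \left(8 + 2 p\right)$)
$g = 3$ ($g = 3 + 0 \cdot 4 \cdot 6 \left(4 + 6\right) = 3 + 0 \cdot 4 \cdot 6 \cdot 10 = 3 + 0 \cdot 240 = 3 + 0 = 3$)
$\left(43552 + \left(g + 72\right)^{2}\right) \left(-5072 - 43201\right) = \left(43552 + \left(3 + 72\right)^{2}\right) \left(-5072 - 43201\right) = \left(43552 + 75^{2}\right) \left(-48273\right) = \left(43552 + 5625\right) \left(-48273\right) = 49177 \left(-48273\right) = -2373921321$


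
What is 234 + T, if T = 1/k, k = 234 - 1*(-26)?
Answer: 60841/260 ≈ 234.00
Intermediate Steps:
k = 260 (k = 234 + 26 = 260)
T = 1/260 ≈ 0.0038462
234 + T = 234 + 1/260 = 60841/260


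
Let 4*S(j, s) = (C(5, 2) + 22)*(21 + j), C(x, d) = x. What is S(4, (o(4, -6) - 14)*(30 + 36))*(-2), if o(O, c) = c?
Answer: -675/2 ≈ -337.50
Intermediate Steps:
S(j, s) = 567/4 + 27*j/4 (S(j, s) = ((5 + 22)*(21 + j))/4 = (27*(21 + j))/4 = (567 + 27*j)/4 = 567/4 + 27*j/4)
S(4, (o(4, -6) - 14)*(30 + 36))*(-2) = (567/4 + (27/4)*4)*(-2) = (567/4 + 27)*(-2) = (675/4)*(-2) = -675/2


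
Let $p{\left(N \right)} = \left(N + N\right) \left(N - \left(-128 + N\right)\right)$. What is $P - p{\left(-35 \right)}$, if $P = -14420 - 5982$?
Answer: $-11442$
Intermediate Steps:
$p{\left(N \right)} = 256 N$ ($p{\left(N \right)} = 2 N 128 = 256 N$)
$P = -20402$ ($P = -14420 - 5982 = -20402$)
$P - p{\left(-35 \right)} = -20402 - 256 \left(-35\right) = -20402 - -8960 = -20402 + 8960 = -11442$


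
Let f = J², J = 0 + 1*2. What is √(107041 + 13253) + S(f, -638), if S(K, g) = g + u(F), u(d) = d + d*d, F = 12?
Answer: -482 + 3*√13366 ≈ -135.17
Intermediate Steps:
J = 2 (J = 0 + 2 = 2)
f = 4 (f = 2² = 4)
u(d) = d + d²
S(K, g) = 156 + g (S(K, g) = g + 12*(1 + 12) = g + 12*13 = g + 156 = 156 + g)
√(107041 + 13253) + S(f, -638) = √(107041 + 13253) + (156 - 638) = √120294 - 482 = 3*√13366 - 482 = -482 + 3*√13366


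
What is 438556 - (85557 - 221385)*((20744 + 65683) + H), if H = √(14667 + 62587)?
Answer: 11739645112 + 2580732*√214 ≈ 1.1777e+10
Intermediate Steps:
H = 19*√214 (H = √77254 = 19*√214 ≈ 277.95)
438556 - (85557 - 221385)*((20744 + 65683) + H) = 438556 - (85557 - 221385)*((20744 + 65683) + 19*√214) = 438556 - (-135828)*(86427 + 19*√214) = 438556 - (-11739206556 - 2580732*√214) = 438556 + (11739206556 + 2580732*√214) = 11739645112 + 2580732*√214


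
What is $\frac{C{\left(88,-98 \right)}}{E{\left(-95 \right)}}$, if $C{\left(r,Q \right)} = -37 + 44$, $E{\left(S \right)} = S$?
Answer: $- \frac{7}{95} \approx -0.073684$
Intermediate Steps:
$C{\left(r,Q \right)} = 7$
$\frac{C{\left(88,-98 \right)}}{E{\left(-95 \right)}} = \frac{7}{-95} = 7 \left(- \frac{1}{95}\right) = - \frac{7}{95}$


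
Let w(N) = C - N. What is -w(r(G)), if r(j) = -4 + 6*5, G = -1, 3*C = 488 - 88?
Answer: -322/3 ≈ -107.33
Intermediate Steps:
C = 400/3 (C = (488 - 88)/3 = (1/3)*400 = 400/3 ≈ 133.33)
r(j) = 26 (r(j) = -4 + 30 = 26)
w(N) = 400/3 - N
-w(r(G)) = -(400/3 - 1*26) = -(400/3 - 26) = -1*322/3 = -322/3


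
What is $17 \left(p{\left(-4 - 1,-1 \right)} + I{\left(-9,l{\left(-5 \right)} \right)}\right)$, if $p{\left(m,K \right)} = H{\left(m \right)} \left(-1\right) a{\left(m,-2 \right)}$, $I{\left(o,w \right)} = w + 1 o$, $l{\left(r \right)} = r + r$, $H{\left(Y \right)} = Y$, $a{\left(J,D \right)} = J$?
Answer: $-748$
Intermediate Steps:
$l{\left(r \right)} = 2 r$
$I{\left(o,w \right)} = o + w$ ($I{\left(o,w \right)} = w + o = o + w$)
$p{\left(m,K \right)} = - m^{2}$ ($p{\left(m,K \right)} = m \left(-1\right) m = - m m = - m^{2}$)
$17 \left(p{\left(-4 - 1,-1 \right)} + I{\left(-9,l{\left(-5 \right)} \right)}\right) = 17 \left(- \left(-4 - 1\right)^{2} + \left(-9 + 2 \left(-5\right)\right)\right) = 17 \left(- \left(-4 - 1\right)^{2} - 19\right) = 17 \left(- \left(-5\right)^{2} - 19\right) = 17 \left(\left(-1\right) 25 - 19\right) = 17 \left(-25 - 19\right) = 17 \left(-44\right) = -748$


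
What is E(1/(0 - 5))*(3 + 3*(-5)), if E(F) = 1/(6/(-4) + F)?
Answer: 120/17 ≈ 7.0588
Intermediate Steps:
E(F) = 1/(-3/2 + F) (E(F) = 1/(6*(-¼) + F) = 1/(-3/2 + F))
E(1/(0 - 5))*(3 + 3*(-5)) = (2/(-3 + 2/(0 - 5)))*(3 + 3*(-5)) = (2/(-3 + 2/(-5)))*(3 - 15) = (2/(-3 + 2*(-⅕)))*(-12) = (2/(-3 - ⅖))*(-12) = (2/(-17/5))*(-12) = (2*(-5/17))*(-12) = -10/17*(-12) = 120/17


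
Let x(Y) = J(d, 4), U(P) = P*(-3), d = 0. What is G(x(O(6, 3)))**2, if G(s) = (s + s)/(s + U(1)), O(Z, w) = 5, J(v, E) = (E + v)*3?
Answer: 64/9 ≈ 7.1111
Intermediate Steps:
J(v, E) = 3*E + 3*v
U(P) = -3*P
x(Y) = 12 (x(Y) = 3*4 + 3*0 = 12 + 0 = 12)
G(s) = 2*s/(-3 + s) (G(s) = (s + s)/(s - 3*1) = (2*s)/(s - 3) = (2*s)/(-3 + s) = 2*s/(-3 + s))
G(x(O(6, 3)))**2 = (2*12/(-3 + 12))**2 = (2*12/9)**2 = (2*12*(1/9))**2 = (8/3)**2 = 64/9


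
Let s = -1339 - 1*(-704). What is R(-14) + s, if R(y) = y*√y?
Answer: -635 - 14*I*√14 ≈ -635.0 - 52.383*I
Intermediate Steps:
R(y) = y^(3/2)
s = -635 (s = -1339 + 704 = -635)
R(-14) + s = (-14)^(3/2) - 635 = -14*I*√14 - 635 = -635 - 14*I*√14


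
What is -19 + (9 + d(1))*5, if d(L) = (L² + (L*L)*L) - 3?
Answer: 21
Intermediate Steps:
d(L) = -3 + L² + L³ (d(L) = (L² + L²*L) - 3 = (L² + L³) - 3 = -3 + L² + L³)
-19 + (9 + d(1))*5 = -19 + (9 + (-3 + 1² + 1³))*5 = -19 + (9 + (-3 + 1 + 1))*5 = -19 + (9 - 1)*5 = -19 + 8*5 = -19 + 40 = 21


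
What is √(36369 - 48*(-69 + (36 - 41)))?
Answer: √39921 ≈ 199.80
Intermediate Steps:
√(36369 - 48*(-69 + (36 - 41))) = √(36369 - 48*(-69 - 5)) = √(36369 - 48*(-74)) = √(36369 + 3552) = √39921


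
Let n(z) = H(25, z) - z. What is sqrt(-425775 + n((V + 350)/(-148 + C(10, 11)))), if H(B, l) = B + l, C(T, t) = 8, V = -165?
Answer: 5*I*sqrt(17030) ≈ 652.5*I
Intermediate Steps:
n(z) = 25 (n(z) = (25 + z) - z = 25)
sqrt(-425775 + n((V + 350)/(-148 + C(10, 11)))) = sqrt(-425775 + 25) = sqrt(-425750) = 5*I*sqrt(17030)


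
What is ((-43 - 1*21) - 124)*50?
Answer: -9400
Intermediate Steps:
((-43 - 1*21) - 124)*50 = ((-43 - 21) - 124)*50 = (-64 - 124)*50 = -188*50 = -9400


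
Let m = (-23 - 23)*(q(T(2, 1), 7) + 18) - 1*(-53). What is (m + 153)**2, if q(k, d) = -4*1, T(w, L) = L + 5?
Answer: 191844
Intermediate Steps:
T(w, L) = 5 + L
q(k, d) = -4
m = -591 (m = (-23 - 23)*(-4 + 18) - 1*(-53) = -46*14 + 53 = -644 + 53 = -591)
(m + 153)**2 = (-591 + 153)**2 = (-438)**2 = 191844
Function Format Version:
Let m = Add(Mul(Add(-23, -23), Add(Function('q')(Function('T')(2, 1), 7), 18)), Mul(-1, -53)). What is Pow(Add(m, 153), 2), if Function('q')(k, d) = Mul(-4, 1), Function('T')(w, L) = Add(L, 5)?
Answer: 191844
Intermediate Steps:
Function('T')(w, L) = Add(5, L)
Function('q')(k, d) = -4
m = -591 (m = Add(Mul(Add(-23, -23), Add(-4, 18)), Mul(-1, -53)) = Add(Mul(-46, 14), 53) = Add(-644, 53) = -591)
Pow(Add(m, 153), 2) = Pow(Add(-591, 153), 2) = Pow(-438, 2) = 191844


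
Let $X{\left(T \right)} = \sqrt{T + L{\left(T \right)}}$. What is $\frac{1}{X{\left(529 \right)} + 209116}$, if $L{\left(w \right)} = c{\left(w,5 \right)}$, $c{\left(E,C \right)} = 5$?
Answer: $\frac{104558}{21864750461} - \frac{\sqrt{534}}{43729500922} \approx 4.7815 \cdot 10^{-6}$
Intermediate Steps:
$L{\left(w \right)} = 5$
$X{\left(T \right)} = \sqrt{5 + T}$ ($X{\left(T \right)} = \sqrt{T + 5} = \sqrt{5 + T}$)
$\frac{1}{X{\left(529 \right)} + 209116} = \frac{1}{\sqrt{5 + 529} + 209116} = \frac{1}{\sqrt{534} + 209116} = \frac{1}{209116 + \sqrt{534}}$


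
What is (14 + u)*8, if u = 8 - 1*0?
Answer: 176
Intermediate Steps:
u = 8 (u = 8 + 0 = 8)
(14 + u)*8 = (14 + 8)*8 = 22*8 = 176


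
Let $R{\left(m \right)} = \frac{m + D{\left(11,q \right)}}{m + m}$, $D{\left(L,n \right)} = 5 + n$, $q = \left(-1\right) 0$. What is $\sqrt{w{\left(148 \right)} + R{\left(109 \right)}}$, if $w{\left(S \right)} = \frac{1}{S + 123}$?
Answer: $\frac{2 \sqrt{114877171}}{29539} \approx 0.72569$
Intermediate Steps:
$q = 0$
$w{\left(S \right)} = \frac{1}{123 + S}$
$R{\left(m \right)} = \frac{5 + m}{2 m}$ ($R{\left(m \right)} = \frac{m + \left(5 + 0\right)}{m + m} = \frac{m + 5}{2 m} = \left(5 + m\right) \frac{1}{2 m} = \frac{5 + m}{2 m}$)
$\sqrt{w{\left(148 \right)} + R{\left(109 \right)}} = \sqrt{\frac{1}{123 + 148} + \frac{5 + 109}{2 \cdot 109}} = \sqrt{\frac{1}{271} + \frac{1}{2} \cdot \frac{1}{109} \cdot 114} = \sqrt{\frac{1}{271} + \frac{57}{109}} = \sqrt{\frac{15556}{29539}} = \frac{2 \sqrt{114877171}}{29539}$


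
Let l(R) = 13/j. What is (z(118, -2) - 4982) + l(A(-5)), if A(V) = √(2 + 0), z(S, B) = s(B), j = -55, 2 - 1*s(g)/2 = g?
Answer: -273583/55 ≈ -4974.2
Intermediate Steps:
s(g) = 4 - 2*g
z(S, B) = 4 - 2*B
A(V) = √2
l(R) = -13/55 (l(R) = 13/(-55) = 13*(-1/55) = -13/55)
(z(118, -2) - 4982) + l(A(-5)) = ((4 - 2*(-2)) - 4982) - 13/55 = ((4 + 4) - 4982) - 13/55 = (8 - 4982) - 13/55 = -4974 - 13/55 = -273583/55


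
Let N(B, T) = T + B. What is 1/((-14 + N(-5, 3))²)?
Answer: 1/256 ≈ 0.0039063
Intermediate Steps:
N(B, T) = B + T
1/((-14 + N(-5, 3))²) = 1/((-14 + (-5 + 3))²) = 1/((-14 - 2)²) = 1/((-16)²) = 1/256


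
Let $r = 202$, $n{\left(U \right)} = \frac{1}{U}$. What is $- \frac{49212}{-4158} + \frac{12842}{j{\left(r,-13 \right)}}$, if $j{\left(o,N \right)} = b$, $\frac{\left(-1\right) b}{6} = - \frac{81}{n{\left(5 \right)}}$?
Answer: $\frac{1601687}{93555} \approx 17.12$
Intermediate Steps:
$b = 2430$ ($b = - 6 \left(- \frac{81}{\frac{1}{5}}\right) = - 6 \left(- 81 \frac{1}{\frac{1}{5}}\right) = - 6 \left(\left(-81\right) 5\right) = \left(-6\right) \left(-405\right) = 2430$)
$j{\left(o,N \right)} = 2430$
$- \frac{49212}{-4158} + \frac{12842}{j{\left(r,-13 \right)}} = - \frac{49212}{-4158} + \frac{12842}{2430} = \left(-49212\right) \left(- \frac{1}{4158}\right) + 12842 \cdot \frac{1}{2430} = \frac{2734}{231} + \frac{6421}{1215} = \frac{1601687}{93555}$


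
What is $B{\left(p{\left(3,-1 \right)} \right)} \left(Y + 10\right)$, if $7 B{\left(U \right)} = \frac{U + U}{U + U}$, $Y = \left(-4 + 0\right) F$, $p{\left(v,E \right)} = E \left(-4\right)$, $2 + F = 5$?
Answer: $- \frac{2}{7} \approx -0.28571$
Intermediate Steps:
$F = 3$ ($F = -2 + 5 = 3$)
$p{\left(v,E \right)} = - 4 E$
$Y = -12$ ($Y = \left(-4 + 0\right) 3 = \left(-4\right) 3 = -12$)
$B{\left(U \right)} = \frac{1}{7}$ ($B{\left(U \right)} = \frac{\left(U + U\right) \frac{1}{U + U}}{7} = \frac{2 U \frac{1}{2 U}}{7} = \frac{1}{7} \cdot 1 = \frac{1}{7}$)
$B{\left(p{\left(3,-1 \right)} \right)} \left(Y + 10\right) = \frac{-12 + 10}{7} = \frac{1}{7} \left(-2\right) = - \frac{2}{7}$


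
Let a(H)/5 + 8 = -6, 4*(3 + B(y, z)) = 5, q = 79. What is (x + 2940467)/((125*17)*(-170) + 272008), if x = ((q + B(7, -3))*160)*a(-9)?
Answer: -2075267/89242 ≈ -23.254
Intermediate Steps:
B(y, z) = -7/4 (B(y, z) = -3 + (¼)*5 = -3 + 5/4 = -7/4)
a(H) = -70 (a(H) = -40 + 5*(-6) = -40 - 30 = -70)
x = -865200 (x = ((79 - 7/4)*160)*(-70) = ((309/4)*160)*(-70) = 12360*(-70) = -865200)
(x + 2940467)/((125*17)*(-170) + 272008) = (-865200 + 2940467)/((125*17)*(-170) + 272008) = 2075267/(2125*(-170) + 272008) = 2075267/(-361250 + 272008) = 2075267/(-89242) = 2075267*(-1/89242) = -2075267/89242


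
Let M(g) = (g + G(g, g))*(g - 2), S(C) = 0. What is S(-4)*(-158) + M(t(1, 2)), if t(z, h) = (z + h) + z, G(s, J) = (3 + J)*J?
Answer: 64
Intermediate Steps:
G(s, J) = J*(3 + J)
t(z, h) = h + 2*z (t(z, h) = (h + z) + z = h + 2*z)
M(g) = (-2 + g)*(g + g*(3 + g)) (M(g) = (g + g*(3 + g))*(g - 2) = (g + g*(3 + g))*(-2 + g) = (-2 + g)*(g + g*(3 + g)))
S(-4)*(-158) + M(t(1, 2)) = 0*(-158) + (2 + 2*1)*(-8 - (2 + 2*1) + (2 + 2*1)*(3 + (2 + 2*1))) = 0 + (2 + 2)*(-8 - (2 + 2) + (2 + 2)*(3 + (2 + 2))) = 0 + 4*(-8 - 1*4 + 4*(3 + 4)) = 0 + 4*(-8 - 4 + 4*7) = 0 + 4*(-8 - 4 + 28) = 0 + 4*16 = 0 + 64 = 64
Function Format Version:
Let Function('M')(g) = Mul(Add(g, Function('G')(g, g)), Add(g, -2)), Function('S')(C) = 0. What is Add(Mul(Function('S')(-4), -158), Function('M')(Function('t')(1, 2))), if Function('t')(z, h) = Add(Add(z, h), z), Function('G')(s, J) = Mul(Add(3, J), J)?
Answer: 64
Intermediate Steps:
Function('G')(s, J) = Mul(J, Add(3, J))
Function('t')(z, h) = Add(h, Mul(2, z)) (Function('t')(z, h) = Add(Add(h, z), z) = Add(h, Mul(2, z)))
Function('M')(g) = Mul(Add(-2, g), Add(g, Mul(g, Add(3, g)))) (Function('M')(g) = Mul(Add(g, Mul(g, Add(3, g))), Add(g, -2)) = Mul(Add(g, Mul(g, Add(3, g))), Add(-2, g)) = Mul(Add(-2, g), Add(g, Mul(g, Add(3, g)))))
Add(Mul(Function('S')(-4), -158), Function('M')(Function('t')(1, 2))) = Add(Mul(0, -158), Mul(Add(2, Mul(2, 1)), Add(-8, Mul(-1, Add(2, Mul(2, 1))), Mul(Add(2, Mul(2, 1)), Add(3, Add(2, Mul(2, 1))))))) = Add(0, Mul(Add(2, 2), Add(-8, Mul(-1, Add(2, 2)), Mul(Add(2, 2), Add(3, Add(2, 2)))))) = Add(0, Mul(4, Add(-8, Mul(-1, 4), Mul(4, Add(3, 4))))) = Add(0, Mul(4, Add(-8, -4, Mul(4, 7)))) = Add(0, Mul(4, Add(-8, -4, 28))) = Add(0, Mul(4, 16)) = Add(0, 64) = 64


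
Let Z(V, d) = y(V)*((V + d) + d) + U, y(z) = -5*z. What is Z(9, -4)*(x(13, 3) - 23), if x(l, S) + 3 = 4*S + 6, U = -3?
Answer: 384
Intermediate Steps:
Z(V, d) = -3 - 5*V*(V + 2*d) (Z(V, d) = (-5*V)*((V + d) + d) - 3 = (-5*V)*(V + 2*d) - 3 = -5*V*(V + 2*d) - 3 = -3 - 5*V*(V + 2*d))
x(l, S) = 3 + 4*S (x(l, S) = -3 + (4*S + 6) = -3 + (6 + 4*S) = 3 + 4*S)
Z(9, -4)*(x(13, 3) - 23) = (-3 - 5*9**2 - 10*9*(-4))*((3 + 4*3) - 23) = (-3 - 5*81 + 360)*((3 + 12) - 23) = (-3 - 405 + 360)*(15 - 23) = -48*(-8) = 384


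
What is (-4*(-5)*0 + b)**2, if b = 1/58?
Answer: 1/3364 ≈ 0.00029727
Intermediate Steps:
b = 1/58 ≈ 0.017241
(-4*(-5)*0 + b)**2 = (-4*(-5)*0 + 1/58)**2 = (20*0 + 1/58)**2 = (0 + 1/58)**2 = (1/58)**2 = 1/3364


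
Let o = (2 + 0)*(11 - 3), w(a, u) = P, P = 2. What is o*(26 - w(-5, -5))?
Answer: 384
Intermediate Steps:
w(a, u) = 2
o = 16 (o = 2*8 = 16)
o*(26 - w(-5, -5)) = 16*(26 - 1*2) = 16*(26 - 2) = 16*24 = 384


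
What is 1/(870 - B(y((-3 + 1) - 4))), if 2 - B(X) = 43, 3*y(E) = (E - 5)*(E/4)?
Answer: 1/911 ≈ 0.0010977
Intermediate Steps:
y(E) = E*(-5 + E)/12 (y(E) = ((E - 5)*(E/4))/3 = ((-5 + E)*(E*(1/4)))/3 = ((-5 + E)*(E/4))/3 = (E*(-5 + E)/4)/3 = E*(-5 + E)/12)
B(X) = -41 (B(X) = 2 - 1*43 = 2 - 43 = -41)
1/(870 - B(y((-3 + 1) - 4))) = 1/(870 - 1*(-41)) = 1/(870 + 41) = 1/911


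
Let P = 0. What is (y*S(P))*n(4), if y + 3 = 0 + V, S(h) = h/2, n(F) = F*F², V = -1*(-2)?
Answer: 0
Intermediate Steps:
V = 2
n(F) = F³
S(h) = h/2 (S(h) = h*(½) = h/2)
y = -1 (y = -3 + (0 + 2) = -3 + 2 = -1)
(y*S(P))*n(4) = -0/2*4³ = -1*0*64 = 0*64 = 0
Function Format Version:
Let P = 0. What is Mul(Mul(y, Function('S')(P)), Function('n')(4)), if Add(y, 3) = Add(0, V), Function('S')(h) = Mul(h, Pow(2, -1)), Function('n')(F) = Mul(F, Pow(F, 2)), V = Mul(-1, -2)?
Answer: 0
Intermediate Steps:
V = 2
Function('n')(F) = Pow(F, 3)
Function('S')(h) = Mul(Rational(1, 2), h) (Function('S')(h) = Mul(h, Rational(1, 2)) = Mul(Rational(1, 2), h))
y = -1 (y = Add(-3, Add(0, 2)) = Add(-3, 2) = -1)
Mul(Mul(y, Function('S')(P)), Function('n')(4)) = Mul(Mul(-1, Mul(Rational(1, 2), 0)), Pow(4, 3)) = Mul(Mul(-1, 0), 64) = Mul(0, 64) = 0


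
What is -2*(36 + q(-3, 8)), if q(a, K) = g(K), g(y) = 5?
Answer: -82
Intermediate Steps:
q(a, K) = 5
-2*(36 + q(-3, 8)) = -2*(36 + 5) = -2*41 = -82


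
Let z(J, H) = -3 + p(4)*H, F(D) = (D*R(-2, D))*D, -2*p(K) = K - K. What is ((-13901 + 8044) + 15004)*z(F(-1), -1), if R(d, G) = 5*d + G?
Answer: -27441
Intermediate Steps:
p(K) = 0 (p(K) = -(K - K)/2 = -½*0 = 0)
R(d, G) = G + 5*d
F(D) = D²*(-10 + D) (F(D) = (D*(D + 5*(-2)))*D = (D*(D - 10))*D = (D*(-10 + D))*D = D²*(-10 + D))
z(J, H) = -3 (z(J, H) = -3 + 0*H = -3 + 0 = -3)
((-13901 + 8044) + 15004)*z(F(-1), -1) = ((-13901 + 8044) + 15004)*(-3) = (-5857 + 15004)*(-3) = 9147*(-3) = -27441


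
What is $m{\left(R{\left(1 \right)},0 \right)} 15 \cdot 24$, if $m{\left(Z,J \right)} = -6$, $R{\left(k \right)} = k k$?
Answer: $-2160$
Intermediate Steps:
$R{\left(k \right)} = k^{2}$
$m{\left(R{\left(1 \right)},0 \right)} 15 \cdot 24 = \left(-6\right) 15 \cdot 24 = \left(-90\right) 24 = -2160$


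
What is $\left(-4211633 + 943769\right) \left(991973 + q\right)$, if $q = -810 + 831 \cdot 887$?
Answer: $-5647718636640$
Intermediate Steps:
$q = 736287$ ($q = -810 + 737097 = 736287$)
$\left(-4211633 + 943769\right) \left(991973 + q\right) = \left(-4211633 + 943769\right) \left(991973 + 736287\right) = \left(-3267864\right) 1728260 = -5647718636640$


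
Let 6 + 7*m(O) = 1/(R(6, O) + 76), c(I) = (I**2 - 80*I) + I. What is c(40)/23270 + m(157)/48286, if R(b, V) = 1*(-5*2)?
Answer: -267768289/3993155628 ≈ -0.067057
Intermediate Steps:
R(b, V) = -10 (R(b, V) = 1*(-10) = -10)
c(I) = I**2 - 79*I
m(O) = -395/462 (m(O) = -6/7 + 1/(7*(-10 + 76)) = -6/7 + (1/7)/66 = -6/7 + (1/7)*(1/66) = -6/7 + 1/462 = -395/462)
c(40)/23270 + m(157)/48286 = (40*(-79 + 40))/23270 - 395/462/48286 = (40*(-39))*(1/23270) - 395/462*1/48286 = -1560*1/23270 - 395/22308132 = -12/179 - 395/22308132 = -267768289/3993155628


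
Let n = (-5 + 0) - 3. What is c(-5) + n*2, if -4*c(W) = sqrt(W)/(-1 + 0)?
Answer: -16 + I*sqrt(5)/4 ≈ -16.0 + 0.55902*I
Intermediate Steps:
n = -8 (n = -5 - 3 = -8)
c(W) = sqrt(W)/4 (c(W) = -sqrt(W)/(4*(-1 + 0)) = -sqrt(W)/(4*(-1)) = -(-1)*sqrt(W)/4 = sqrt(W)/4)
c(-5) + n*2 = sqrt(-5)/4 - 8*2 = (I*sqrt(5))/4 - 16 = I*sqrt(5)/4 - 16 = -16 + I*sqrt(5)/4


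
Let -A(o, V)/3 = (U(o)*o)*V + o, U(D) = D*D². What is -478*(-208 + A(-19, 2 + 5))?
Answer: 1308234376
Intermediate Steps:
U(D) = D³
A(o, V) = -3*o - 3*V*o⁴ (A(o, V) = -3*((o³*o)*V + o) = -3*(o⁴*V + o) = -3*(V*o⁴ + o) = -3*(o + V*o⁴) = -3*o - 3*V*o⁴)
-478*(-208 + A(-19, 2 + 5)) = -478*(-208 - 3*(-19)*(1 + (2 + 5)*(-19)³)) = -478*(-208 - 3*(-19)*(1 + 7*(-6859))) = -478*(-208 - 3*(-19)*(1 - 48013)) = -478*(-208 - 3*(-19)*(-48012)) = -478*(-208 - 2736684) = -478*(-2736892) = 1308234376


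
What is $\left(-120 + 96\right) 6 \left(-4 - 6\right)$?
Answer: $1440$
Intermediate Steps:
$\left(-120 + 96\right) 6 \left(-4 - 6\right) = - 24 \cdot 6 \left(-10\right) = \left(-24\right) \left(-60\right) = 1440$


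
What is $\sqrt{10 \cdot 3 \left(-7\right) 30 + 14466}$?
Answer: $\sqrt{8166} \approx 90.366$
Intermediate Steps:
$\sqrt{10 \cdot 3 \left(-7\right) 30 + 14466} = \sqrt{10 \left(-21\right) 30 + 14466} = \sqrt{\left(-210\right) 30 + 14466} = \sqrt{-6300 + 14466} = \sqrt{8166}$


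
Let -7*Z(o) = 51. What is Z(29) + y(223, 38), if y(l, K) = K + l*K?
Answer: 59533/7 ≈ 8504.7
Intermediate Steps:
Z(o) = -51/7 (Z(o) = -⅐*51 = -51/7)
y(l, K) = K + K*l
Z(29) + y(223, 38) = -51/7 + 38*(1 + 223) = -51/7 + 38*224 = -51/7 + 8512 = 59533/7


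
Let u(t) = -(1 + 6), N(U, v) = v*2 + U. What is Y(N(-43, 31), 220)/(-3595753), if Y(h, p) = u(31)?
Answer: 1/513679 ≈ 1.9467e-6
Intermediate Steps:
N(U, v) = U + 2*v (N(U, v) = 2*v + U = U + 2*v)
u(t) = -7 (u(t) = -1*7 = -7)
Y(h, p) = -7
Y(N(-43, 31), 220)/(-3595753) = -7/(-3595753) = -7*(-1/3595753) = 1/513679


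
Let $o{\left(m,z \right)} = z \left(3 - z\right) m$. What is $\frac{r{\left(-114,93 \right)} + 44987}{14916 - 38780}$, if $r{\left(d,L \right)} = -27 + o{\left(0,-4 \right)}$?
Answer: $- \frac{5620}{2983} \approx -1.884$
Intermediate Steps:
$o{\left(m,z \right)} = m z \left(3 - z\right)$
$r{\left(d,L \right)} = -27$ ($r{\left(d,L \right)} = -27 + 0 \left(-4\right) \left(3 - -4\right) = -27 + 0 \left(-4\right) \left(3 + 4\right) = -27 + 0 \left(-4\right) 7 = -27 + 0 = -27$)
$\frac{r{\left(-114,93 \right)} + 44987}{14916 - 38780} = \frac{-27 + 44987}{14916 - 38780} = \frac{44960}{-23864} = 44960 \left(- \frac{1}{23864}\right) = - \frac{5620}{2983}$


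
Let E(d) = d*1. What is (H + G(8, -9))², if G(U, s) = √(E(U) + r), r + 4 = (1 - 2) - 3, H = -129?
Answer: 16641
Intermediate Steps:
E(d) = d
r = -8 (r = -4 + ((1 - 2) - 3) = -4 + (-1 - 3) = -4 - 4 = -8)
G(U, s) = √(-8 + U) (G(U, s) = √(U - 8) = √(-8 + U))
(H + G(8, -9))² = (-129 + √(-8 + 8))² = (-129 + √0)² = (-129 + 0)² = (-129)² = 16641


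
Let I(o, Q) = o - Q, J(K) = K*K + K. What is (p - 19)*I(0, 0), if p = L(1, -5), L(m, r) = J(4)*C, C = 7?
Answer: 0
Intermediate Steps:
J(K) = K + K² (J(K) = K² + K = K + K²)
L(m, r) = 140 (L(m, r) = (4*(1 + 4))*7 = (4*5)*7 = 20*7 = 140)
p = 140
(p - 19)*I(0, 0) = (140 - 19)*(0 - 1*0) = 121*(0 + 0) = 121*0 = 0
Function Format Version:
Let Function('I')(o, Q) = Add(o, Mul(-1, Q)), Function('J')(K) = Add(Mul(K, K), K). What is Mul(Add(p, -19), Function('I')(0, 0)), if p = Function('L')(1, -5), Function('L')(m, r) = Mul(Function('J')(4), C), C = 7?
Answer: 0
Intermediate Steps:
Function('J')(K) = Add(K, Pow(K, 2)) (Function('J')(K) = Add(Pow(K, 2), K) = Add(K, Pow(K, 2)))
Function('L')(m, r) = 140 (Function('L')(m, r) = Mul(Mul(4, Add(1, 4)), 7) = Mul(Mul(4, 5), 7) = Mul(20, 7) = 140)
p = 140
Mul(Add(p, -19), Function('I')(0, 0)) = Mul(Add(140, -19), Add(0, Mul(-1, 0))) = Mul(121, Add(0, 0)) = Mul(121, 0) = 0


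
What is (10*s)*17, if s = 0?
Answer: 0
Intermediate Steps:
(10*s)*17 = (10*0)*17 = 0*17 = 0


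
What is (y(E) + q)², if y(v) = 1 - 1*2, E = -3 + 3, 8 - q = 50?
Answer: 1849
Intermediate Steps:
q = -42 (q = 8 - 1*50 = 8 - 50 = -42)
E = 0
y(v) = -1 (y(v) = 1 - 2 = -1)
(y(E) + q)² = (-1 - 42)² = (-43)² = 1849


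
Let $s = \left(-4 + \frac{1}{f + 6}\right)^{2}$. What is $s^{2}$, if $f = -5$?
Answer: $81$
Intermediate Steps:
$s = 9$ ($s = \left(-4 + \frac{1}{-5 + 6}\right)^{2} = \left(-4 + 1^{-1}\right)^{2} = \left(-4 + 1\right)^{2} = \left(-3\right)^{2} = 9$)
$s^{2} = 9^{2} = 81$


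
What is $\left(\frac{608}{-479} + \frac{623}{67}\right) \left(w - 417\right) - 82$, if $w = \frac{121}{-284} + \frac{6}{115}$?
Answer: $- \frac{3598509676671}{1048157380} \approx -3433.2$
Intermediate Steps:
$w = - \frac{12211}{32660}$ ($w = 121 \left(- \frac{1}{284}\right) + 6 \cdot \frac{1}{115} = - \frac{121}{284} + \frac{6}{115} = - \frac{12211}{32660} \approx -0.37388$)
$\left(\frac{608}{-479} + \frac{623}{67}\right) \left(w - 417\right) - 82 = \left(\frac{608}{-479} + \frac{623}{67}\right) \left(- \frac{12211}{32660} - 417\right) - 82 = \left(608 \left(- \frac{1}{479}\right) + 623 \cdot \frac{1}{67}\right) \left(- \frac{12211}{32660} - 417\right) - 82 = \left(- \frac{608}{479} + \frac{623}{67}\right) \left(- \frac{13631431}{32660}\right) - 82 = \frac{257681}{32093} \left(- \frac{13631431}{32660}\right) - 82 = - \frac{3512560771511}{1048157380} - 82 = - \frac{3598509676671}{1048157380}$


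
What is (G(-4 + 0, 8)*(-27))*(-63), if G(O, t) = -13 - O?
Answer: -15309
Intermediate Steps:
(G(-4 + 0, 8)*(-27))*(-63) = ((-13 - (-4 + 0))*(-27))*(-63) = ((-13 - 1*(-4))*(-27))*(-63) = ((-13 + 4)*(-27))*(-63) = -9*(-27)*(-63) = 243*(-63) = -15309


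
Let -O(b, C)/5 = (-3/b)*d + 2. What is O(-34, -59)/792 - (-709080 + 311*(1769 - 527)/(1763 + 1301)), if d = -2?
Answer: 3655871206649/5156712 ≈ 7.0895e+5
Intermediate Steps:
O(b, C) = -10 - 30/b (O(b, C) = -5*(-3/b*(-2) + 2) = -5*(6/b + 2) = -5*(2 + 6/b) = -10 - 30/b)
O(-34, -59)/792 - (-709080 + 311*(1769 - 527)/(1763 + 1301)) = (-10 - 30/(-34))/792 - (-709080 + 311*(1769 - 527)/(1763 + 1301)) = (-10 - 30*(-1/34))*(1/792) - 311/(1/(1242/3064 - 2280)) = (-10 + 15/17)*(1/792) - 311/(1/(1242*(1/3064) - 2280)) = -155/17*1/792 - 311/(1/(621/1532 - 2280)) = -155/13464 - 311/(1/(-3492339/1532)) = -155/13464 - 311/(-1532/3492339) = -155/13464 - 311*(-3492339/1532) = -155/13464 + 1086117429/1532 = 3655871206649/5156712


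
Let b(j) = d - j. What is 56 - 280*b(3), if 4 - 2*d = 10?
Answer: 1736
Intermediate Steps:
d = -3 (d = 2 - 1/2*10 = 2 - 5 = -3)
b(j) = -3 - j
56 - 280*b(3) = 56 - 280*(-3 - 1*3) = 56 - 280*(-3 - 3) = 56 - 280*(-6) = 56 + 1680 = 1736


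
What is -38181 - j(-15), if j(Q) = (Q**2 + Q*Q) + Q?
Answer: -38616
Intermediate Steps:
j(Q) = Q + 2*Q**2 (j(Q) = (Q**2 + Q**2) + Q = 2*Q**2 + Q = Q + 2*Q**2)
-38181 - j(-15) = -38181 - (-15)*(1 + 2*(-15)) = -38181 - (-15)*(1 - 30) = -38181 - (-15)*(-29) = -38181 - 1*435 = -38181 - 435 = -38616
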